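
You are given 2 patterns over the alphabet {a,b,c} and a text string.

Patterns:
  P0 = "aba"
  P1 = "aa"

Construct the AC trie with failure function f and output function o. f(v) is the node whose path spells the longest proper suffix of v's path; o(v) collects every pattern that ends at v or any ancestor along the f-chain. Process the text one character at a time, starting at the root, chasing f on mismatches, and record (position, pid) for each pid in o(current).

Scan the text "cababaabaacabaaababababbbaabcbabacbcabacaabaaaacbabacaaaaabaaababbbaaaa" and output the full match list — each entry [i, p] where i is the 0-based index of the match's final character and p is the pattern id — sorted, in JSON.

Build automaton:
Trie (insert patterns):
  0='ε' goto a→1
  1='a' goto a→4 b→2
  2='ab' goto a→3
  3='aba' goto ·  ←P0
  4='aa' goto ·  ←P1

BFS fail/out derivation:
  fail(1) 'a': from fail(0)=0 chase 'a': 0 ⇒ 0;  out=∅∪out(0)=∅
  fail(2) 'ab': from fail(1)=0 chase 'b': 0 ⇒ 0;  out=∅∪out(0)=∅
  fail(4) 'aa': from fail(1)=0 chase 'a': 0 ⇒ 1;  out={1}∪out(1)={1}
  fail(3) 'aba': from fail(2)=0 chase 'a': 0 ⇒ 1;  out={0}∪out(1)={0}

Text stream:
pos 0 'c': at 0
pos 1 'a': at 1
pos 2 'b': at 2
pos 3 'a': at 3  emit P0@[1:3]
pos 4 'b': at 2 (via fail)
pos 5 'a': at 3  emit P0@[3:5]
pos 6 'a': at 4 (via fail)  emit P1@[5:6]
pos 7 'b': at 2 (via fail)
pos 8 'a': at 3  emit P0@[6:8]
pos 9 'a': at 4 (via fail)  emit P1@[8:9]
pos 10 'c': at 0 (via fail)
pos 11 'a': at 1
pos 12 'b': at 2
pos 13 'a': at 3  emit P0@[11:13]
pos 14 'a': at 4 (via fail)  emit P1@[13:14]
pos 15 'a': at 4 (via fail)  emit P1@[14:15]
pos 16 'b': at 2 (via fail)
pos 17 'a': at 3  emit P0@[15:17]
pos 18 'b': at 2 (via fail)
pos 19 'a': at 3  emit P0@[17:19]
pos 20 'b': at 2 (via fail)
pos 21 'a': at 3  emit P0@[19:21]
pos 22 'b': at 2 (via fail)
pos 23 'b': at 0 (via fail)
pos 24 'b': at 0
pos 25 'a': at 1
pos 26 'a': at 4  emit P1@[25:26]
pos 27 'b': at 2 (via fail)
pos 28 'c': at 0 (via fail)
pos 29 'b': at 0
pos 30 'a': at 1
pos 31 'b': at 2
pos 32 'a': at 3  emit P0@[30:32]
pos 33 'c': at 0 (via fail)
pos 34 'b': at 0
pos 35 'c': at 0
pos 36 'a': at 1
pos 37 'b': at 2
pos 38 'a': at 3  emit P0@[36:38]
pos 39 'c': at 0 (via fail)
pos 40 'a': at 1
pos 41 'a': at 4  emit P1@[40:41]
pos 42 'b': at 2 (via fail)
pos 43 'a': at 3  emit P0@[41:43]
pos 44 'a': at 4 (via fail)  emit P1@[43:44]
pos 45 'a': at 4 (via fail)  emit P1@[44:45]
pos 46 'a': at 4 (via fail)  emit P1@[45:46]
pos 47 'c': at 0 (via fail)
pos 48 'b': at 0
pos 49 'a': at 1
pos 50 'b': at 2
pos 51 'a': at 3  emit P0@[49:51]
pos 52 'c': at 0 (via fail)
pos 53 'a': at 1
pos 54 'a': at 4  emit P1@[53:54]
pos 55 'a': at 4 (via fail)  emit P1@[54:55]
pos 56 'a': at 4 (via fail)  emit P1@[55:56]
pos 57 'a': at 4 (via fail)  emit P1@[56:57]
pos 58 'b': at 2 (via fail)
pos 59 'a': at 3  emit P0@[57:59]
pos 60 'a': at 4 (via fail)  emit P1@[59:60]
pos 61 'a': at 4 (via fail)  emit P1@[60:61]
pos 62 'b': at 2 (via fail)
pos 63 'a': at 3  emit P0@[61:63]
pos 64 'b': at 2 (via fail)
pos 65 'b': at 0 (via fail)
pos 66 'b': at 0
pos 67 'a': at 1
pos 68 'a': at 4  emit P1@[67:68]
pos 69 'a': at 4 (via fail)  emit P1@[68:69]
pos 70 'a': at 4 (via fail)  emit P1@[69:70]

Result: [[3,0],[5,0],[6,1],[8,0],[9,1],[13,0],[14,1],[15,1],[17,0],[19,0],[21,0],[26,1],[32,0],[38,0],[41,1],[43,0],[44,1],[45,1],[46,1],[51,0],[54,1],[55,1],[56,1],[57,1],[59,0],[60,1],[61,1],[63,0],[68,1],[69,1],[70,1]]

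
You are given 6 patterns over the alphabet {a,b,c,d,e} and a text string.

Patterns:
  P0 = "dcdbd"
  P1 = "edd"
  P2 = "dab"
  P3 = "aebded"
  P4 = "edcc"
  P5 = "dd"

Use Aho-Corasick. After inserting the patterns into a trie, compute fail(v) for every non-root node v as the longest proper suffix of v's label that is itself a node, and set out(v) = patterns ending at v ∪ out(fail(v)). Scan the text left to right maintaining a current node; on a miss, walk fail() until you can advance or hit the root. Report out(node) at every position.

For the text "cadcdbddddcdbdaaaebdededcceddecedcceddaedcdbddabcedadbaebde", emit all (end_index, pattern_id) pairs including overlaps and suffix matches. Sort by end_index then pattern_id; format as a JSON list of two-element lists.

Build:
Trie nodes:
  n0 'ε': a→11 d→1 e→6
  n1 'd': a→9 c→2 d→19
  n2 'dc': d→3
  n3 'dcd': b→4
  n4 'dcdb': d→5
  n5 'dcdbd': ·  [P0 ends]
  n6 'e': d→7
  n7 'ed': c→17 d→8
  n8 'edd': ·  [P1 ends]
  n9 'da': b→10
  n10 'dab': ·  [P2 ends]
  n11 'a': e→12
  n12 'ae': b→13
  n13 'aeb': d→14
  n14 'aebd': e→15
  n15 'aebde': d→16
  n16 'aebded': ·  [P3 ends]
  n17 'edc': c→18
  n18 'edcc': ·  [P4 ends]
  n19 'dd': ·  [P5 ends]

Failure links (BFS by depth):
  n1('d'): parent n0 fail=0; on 'd' 0 → fail=0;  out ∅∪∅=∅
  n6('e'): parent n0 fail=0; on 'e' 0 → fail=0;  out ∅∪∅=∅
  n11('a'): parent n0 fail=0; on 'a' 0 → fail=0;  out ∅∪∅=∅
  n2('dc'): parent n1 fail=0; on 'c' 0 → fail=0;  out ∅∪∅=∅
  n7('ed'): parent n6 fail=0; on 'd' 0 → fail=1;  out ∅∪∅=∅
  n9('da'): parent n1 fail=0; on 'a' 0 → fail=11;  out ∅∪∅=∅
  n12('ae'): parent n11 fail=0; on 'e' 0 → fail=6;  out ∅∪∅=∅
  n19('dd'): parent n1 fail=0; on 'd' 0 → fail=1;  out {5}∪∅={5}
  n3('dcd'): parent n2 fail=0; on 'd' 0 → fail=1;  out ∅∪∅=∅
  n8('edd'): parent n7 fail=1; on 'd' 1 → fail=19;  out {1}∪{5}={1,5}
  n10('dab'): parent n9 fail=11; on 'b' 11→0 → fail=0;  out {2}∪∅={2}
  n13('aeb'): parent n12 fail=6; on 'b' 6→0 → fail=0;  out ∅∪∅=∅
  n17('edc'): parent n7 fail=1; on 'c' 1 → fail=2;  out ∅∪∅=∅
  n4('dcdb'): parent n3 fail=1; on 'b' 1→0 → fail=0;  out ∅∪∅=∅
  n14('aebd'): parent n13 fail=0; on 'd' 0 → fail=1;  out ∅∪∅=∅
  n18('edcc'): parent n17 fail=2; on 'c' 2→0 → fail=0;  out {4}∪∅={4}
  n5('dcdbd'): parent n4 fail=0; on 'd' 0 → fail=1;  out {0}∪∅={0}
  n15('aebde'): parent n14 fail=1; on 'e' 1→0 → fail=6;  out ∅∪∅=∅
  n16('aebded'): parent n15 fail=6; on 'd' 6 → fail=7;  out {3}∪∅={3}

Run:
i=0 'c': node 0→0
i=1 'a': node 0→11
i=2 'd': node 11→1 (fail-walked)
i=3 'c': node 1→2
i=4 'd': node 2→3
i=5 'b': node 3→4
i=6 'd': node 4→5  → match P0@[2:6]
i=7 'd': node 5→19 (fail-walked)  → match P5@[6:7]
i=8 'd': node 19→19 (fail-walked)  → match P5@[7:8]
i=9 'd': node 19→19 (fail-walked)  → match P5@[8:9]
i=10 'c': node 19→2 (fail-walked)
i=11 'd': node 2→3
i=12 'b': node 3→4
i=13 'd': node 4→5  → match P0@[9:13]
i=14 'a': node 5→9 (fail-walked)
i=15 'a': node 9→11 (fail-walked)
i=16 'a': node 11→11 (fail-walked)
i=17 'e': node 11→12
i=18 'b': node 12→13
i=19 'd': node 13→14
i=20 'e': node 14→15
i=21 'd': node 15→16  → match P3@[16:21]
i=22 'e': node 16→6 (fail-walked)
i=23 'd': node 6→7
i=24 'c': node 7→17
i=25 'c': node 17→18  → match P4@[22:25]
i=26 'e': node 18→6 (fail-walked)
i=27 'd': node 6→7
i=28 'd': node 7→8  → match P1@[26:28],P5@[27:28]
i=29 'e': node 8→6 (fail-walked)
i=30 'c': node 6→0 (fail-walked)
i=31 'e': node 0→6
i=32 'd': node 6→7
i=33 'c': node 7→17
i=34 'c': node 17→18  → match P4@[31:34]
i=35 'e': node 18→6 (fail-walked)
i=36 'd': node 6→7
i=37 'd': node 7→8  → match P1@[35:37],P5@[36:37]
i=38 'a': node 8→9 (fail-walked)
i=39 'e': node 9→12 (fail-walked)
i=40 'd': node 12→7 (fail-walked)
i=41 'c': node 7→17
i=42 'd': node 17→3 (fail-walked)
i=43 'b': node 3→4
i=44 'd': node 4→5  → match P0@[40:44]
i=45 'd': node 5→19 (fail-walked)  → match P5@[44:45]
i=46 'a': node 19→9 (fail-walked)
i=47 'b': node 9→10  → match P2@[45:47]
i=48 'c': node 10→0 (fail-walked)
i=49 'e': node 0→6
i=50 'd': node 6→7
i=51 'a': node 7→9 (fail-walked)
i=52 'd': node 9→1 (fail-walked)
i=53 'b': node 1→0 (fail-walked)
i=54 'a': node 0→11
i=55 'e': node 11→12
i=56 'b': node 12→13
i=57 'd': node 13→14
i=58 'e': node 14→15

Result: [[6,0],[7,5],[8,5],[9,5],[13,0],[21,3],[25,4],[28,1],[28,5],[34,4],[37,1],[37,5],[44,0],[45,5],[47,2]]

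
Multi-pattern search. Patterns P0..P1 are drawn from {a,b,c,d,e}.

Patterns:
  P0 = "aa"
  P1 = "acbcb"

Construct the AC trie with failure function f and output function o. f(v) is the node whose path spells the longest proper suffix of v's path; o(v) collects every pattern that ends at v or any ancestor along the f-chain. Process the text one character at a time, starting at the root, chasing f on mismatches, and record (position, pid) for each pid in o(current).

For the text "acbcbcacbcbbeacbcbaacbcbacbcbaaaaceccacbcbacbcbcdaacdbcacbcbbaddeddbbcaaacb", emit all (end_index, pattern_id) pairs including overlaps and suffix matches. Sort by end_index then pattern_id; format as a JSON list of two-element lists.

Construct AC machine:
Trie nodes:
  n0 'ε': a→1
  n1 'a': a→2 c→3
  n2 'aa': ·  [P0 ends]
  n3 'ac': b→4
  n4 'acb': c→5
  n5 'acbc': b→6
  n6 'acbcb': ·  [P1 ends]

BFS fail/out derivation:
  fail(1) 'a': from fail(0)=0 chase 'a': 0 ⇒ 0;  out=∅∪out(0)=∅
  fail(2) 'aa': from fail(1)=0 chase 'a': 0 ⇒ 1;  out={0}∪out(1)={0}
  fail(3) 'ac': from fail(1)=0 chase 'c': 0 ⇒ 0;  out=∅∪out(0)=∅
  fail(4) 'acb': from fail(3)=0 chase 'b': 0 ⇒ 0;  out=∅∪out(0)=∅
  fail(5) 'acbc': from fail(4)=0 chase 'c': 0 ⇒ 0;  out=∅∪out(0)=∅
  fail(6) 'acbcb': from fail(5)=0 chase 'b': 0 ⇒ 0;  out={1}∪out(0)={1}

Text stream:
[0] read 'a'  n0⇒n1
[1] read 'c'  n1⇒n3
[2] read 'b'  n3⇒n4
[3] read 'c'  n4⇒n5
[4] read 'b'  n5⇒n6  → match P1@[0:4]
[5] read 'c'  n6⇒n0 (fail-walked)
[6] read 'a'  n0⇒n1
[7] read 'c'  n1⇒n3
[8] read 'b'  n3⇒n4
[9] read 'c'  n4⇒n5
[10] read 'b'  n5⇒n6  → match P1@[6:10]
[11] read 'b'  n6⇒n0 (fail-walked)
[12] read 'e'  n0⇒n0
[13] read 'a'  n0⇒n1
[14] read 'c'  n1⇒n3
[15] read 'b'  n3⇒n4
[16] read 'c'  n4⇒n5
[17] read 'b'  n5⇒n6  → match P1@[13:17]
[18] read 'a'  n6⇒n1 (fail-walked)
[19] read 'a'  n1⇒n2  → match P0@[18:19]
[20] read 'c'  n2⇒n3 (fail-walked)
[21] read 'b'  n3⇒n4
[22] read 'c'  n4⇒n5
[23] read 'b'  n5⇒n6  → match P1@[19:23]
[24] read 'a'  n6⇒n1 (fail-walked)
[25] read 'c'  n1⇒n3
[26] read 'b'  n3⇒n4
[27] read 'c'  n4⇒n5
[28] read 'b'  n5⇒n6  → match P1@[24:28]
[29] read 'a'  n6⇒n1 (fail-walked)
[30] read 'a'  n1⇒n2  → match P0@[29:30]
[31] read 'a'  n2⇒n2 (fail-walked)  → match P0@[30:31]
[32] read 'a'  n2⇒n2 (fail-walked)  → match P0@[31:32]
[33] read 'c'  n2⇒n3 (fail-walked)
[34] read 'e'  n3⇒n0 (fail-walked)
[35] read 'c'  n0⇒n0
[36] read 'c'  n0⇒n0
[37] read 'a'  n0⇒n1
[38] read 'c'  n1⇒n3
[39] read 'b'  n3⇒n4
[40] read 'c'  n4⇒n5
[41] read 'b'  n5⇒n6  → match P1@[37:41]
[42] read 'a'  n6⇒n1 (fail-walked)
[43] read 'c'  n1⇒n3
[44] read 'b'  n3⇒n4
[45] read 'c'  n4⇒n5
[46] read 'b'  n5⇒n6  → match P1@[42:46]
[47] read 'c'  n6⇒n0 (fail-walked)
[48] read 'd'  n0⇒n0
[49] read 'a'  n0⇒n1
[50] read 'a'  n1⇒n2  → match P0@[49:50]
[51] read 'c'  n2⇒n3 (fail-walked)
[52] read 'd'  n3⇒n0 (fail-walked)
[53] read 'b'  n0⇒n0
[54] read 'c'  n0⇒n0
[55] read 'a'  n0⇒n1
[56] read 'c'  n1⇒n3
[57] read 'b'  n3⇒n4
[58] read 'c'  n4⇒n5
[59] read 'b'  n5⇒n6  → match P1@[55:59]
[60] read 'b'  n6⇒n0 (fail-walked)
[61] read 'a'  n0⇒n1
[62] read 'd'  n1⇒n0 (fail-walked)
[63] read 'd'  n0⇒n0
[64] read 'e'  n0⇒n0
[65] read 'd'  n0⇒n0
[66] read 'd'  n0⇒n0
[67] read 'b'  n0⇒n0
[68] read 'b'  n0⇒n0
[69] read 'c'  n0⇒n0
[70] read 'a'  n0⇒n1
[71] read 'a'  n1⇒n2  → match P0@[70:71]
[72] read 'a'  n2⇒n2 (fail-walked)  → match P0@[71:72]
[73] read 'c'  n2⇒n3 (fail-walked)
[74] read 'b'  n3⇒n4

Matches: [[4,1],[10,1],[17,1],[19,0],[23,1],[28,1],[30,0],[31,0],[32,0],[41,1],[46,1],[50,0],[59,1],[71,0],[72,0]]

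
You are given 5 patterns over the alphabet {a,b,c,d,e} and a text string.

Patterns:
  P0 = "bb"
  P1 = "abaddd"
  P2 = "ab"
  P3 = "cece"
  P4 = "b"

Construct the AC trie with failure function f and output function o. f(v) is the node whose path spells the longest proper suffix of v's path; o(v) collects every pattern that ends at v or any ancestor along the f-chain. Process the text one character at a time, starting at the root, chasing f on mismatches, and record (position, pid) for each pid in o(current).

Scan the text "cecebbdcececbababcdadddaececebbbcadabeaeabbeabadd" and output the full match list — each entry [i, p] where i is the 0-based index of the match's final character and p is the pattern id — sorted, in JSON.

Build automaton:
Trie (insert patterns):
  n0 'ε': a→3 b→1 c→9
  n1 'b': b→2  ←P4
  n2 'bb': ·  ←P0
  n3 'a': b→4
  n4 'ab': a→5  ←P2
  n5 'aba': d→6
  n6 'abad': d→7
  n7 'abadd': d→8
  n8 'abaddd': ·  ←P1
  n9 'c': e→10
  n10 'ce': c→11
  n11 'cec': e→12
  n12 'cece': ·  ←P3

Failure links (BFS by depth):
  n1('b'): parent n0 fail=0; on 'b' 0 → fail=0;  out {4}∪∅={4}
  n3('a'): parent n0 fail=0; on 'a' 0 → fail=0;  out ∅∪∅=∅
  n9('c'): parent n0 fail=0; on 'c' 0 → fail=0;  out ∅∪∅=∅
  n2('bb'): parent n1 fail=0; on 'b' 0 → fail=1;  out {0}∪{4}={0,4}
  n4('ab'): parent n3 fail=0; on 'b' 0 → fail=1;  out {2}∪{4}={2,4}
  n10('ce'): parent n9 fail=0; on 'e' 0 → fail=0;  out ∅∪∅=∅
  n5('aba'): parent n4 fail=1; on 'a' 1→0 → fail=3;  out ∅∪∅=∅
  n11('cec'): parent n10 fail=0; on 'c' 0 → fail=9;  out ∅∪∅=∅
  n6('abad'): parent n5 fail=3; on 'd' 3→0 → fail=0;  out ∅∪∅=∅
  n12('cece'): parent n11 fail=9; on 'e' 9 → fail=10;  out {3}∪∅={3}
  n7('abadd'): parent n6 fail=0; on 'd' 0 → fail=0;  out ∅∪∅=∅
  n8('abaddd'): parent n7 fail=0; on 'd' 0 → fail=0;  out {1}∪∅={1}

Text stream:
pos 0 'c': at 9
pos 1 'e': at 10
pos 2 'c': at 11
pos 3 'e': at 12  ** P3@[0:3]
pos 4 'b': at 1 (fail-walked)  ** P4@[4:4]
pos 5 'b': at 2  ** P0@[4:5],P4@[5:5]
pos 6 'd': at 0 (fail-walked)
pos 7 'c': at 9
pos 8 'e': at 10
pos 9 'c': at 11
pos 10 'e': at 12  ** P3@[7:10]
pos 11 'c': at 11 (fail-walked)
pos 12 'b': at 1 (fail-walked)  ** P4@[12:12]
pos 13 'a': at 3 (fail-walked)
pos 14 'b': at 4  ** P2@[13:14],P4@[14:14]
pos 15 'a': at 5
pos 16 'b': at 4 (fail-walked)  ** P2@[15:16],P4@[16:16]
pos 17 'c': at 9 (fail-walked)
pos 18 'd': at 0 (fail-walked)
pos 19 'a': at 3
pos 20 'd': at 0 (fail-walked)
pos 21 'd': at 0
pos 22 'd': at 0
pos 23 'a': at 3
pos 24 'e': at 0 (fail-walked)
pos 25 'c': at 9
pos 26 'e': at 10
pos 27 'c': at 11
pos 28 'e': at 12  ** P3@[25:28]
pos 29 'b': at 1 (fail-walked)  ** P4@[29:29]
pos 30 'b': at 2  ** P0@[29:30],P4@[30:30]
pos 31 'b': at 2 (fail-walked)  ** P0@[30:31],P4@[31:31]
pos 32 'c': at 9 (fail-walked)
pos 33 'a': at 3 (fail-walked)
pos 34 'd': at 0 (fail-walked)
pos 35 'a': at 3
pos 36 'b': at 4  ** P2@[35:36],P4@[36:36]
pos 37 'e': at 0 (fail-walked)
pos 38 'a': at 3
pos 39 'e': at 0 (fail-walked)
pos 40 'a': at 3
pos 41 'b': at 4  ** P2@[40:41],P4@[41:41]
pos 42 'b': at 2 (fail-walked)  ** P0@[41:42],P4@[42:42]
pos 43 'e': at 0 (fail-walked)
pos 44 'a': at 3
pos 45 'b': at 4  ** P2@[44:45],P4@[45:45]
pos 46 'a': at 5
pos 47 'd': at 6
pos 48 'd': at 7

Matches: [[3,3],[4,4],[5,0],[5,4],[10,3],[12,4],[14,2],[14,4],[16,2],[16,4],[28,3],[29,4],[30,0],[30,4],[31,0],[31,4],[36,2],[36,4],[41,2],[41,4],[42,0],[42,4],[45,2],[45,4]]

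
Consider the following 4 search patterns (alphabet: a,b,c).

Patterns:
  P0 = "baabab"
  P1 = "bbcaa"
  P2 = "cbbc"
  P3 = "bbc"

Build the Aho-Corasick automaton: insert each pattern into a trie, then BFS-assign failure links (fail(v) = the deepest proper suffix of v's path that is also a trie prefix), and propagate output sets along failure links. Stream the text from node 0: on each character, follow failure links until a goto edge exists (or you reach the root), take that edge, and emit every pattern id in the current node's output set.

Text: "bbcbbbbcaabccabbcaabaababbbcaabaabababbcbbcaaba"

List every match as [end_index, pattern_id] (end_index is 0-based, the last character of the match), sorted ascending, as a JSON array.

Build:
Trie nodes:
  0='ε' goto b→1 c→11
  1='b' goto a→2 b→7
  2='ba' goto a→3
  3='baa' goto b→4
  4='baab' goto a→5
  5='baaba' goto b→6
  6='baabab' goto ·  [P0 ends]
  7='bb' goto c→8
  8='bbc' goto a→9  [P3 ends]
  9='bbca' goto a→10
  10='bbcaa' goto ·  [P1 ends]
  11='c' goto b→12
  12='cb' goto b→13
  13='cbb' goto c→14
  14='cbbc' goto ·  [P2 ends]

Failure links (BFS by depth):
  n1('b'): parent n0 fail=0; on 'b' 0 → fail=0;  out ∅∪∅=∅
  n11('c'): parent n0 fail=0; on 'c' 0 → fail=0;  out ∅∪∅=∅
  n2('ba'): parent n1 fail=0; on 'a' 0 → fail=0;  out ∅∪∅=∅
  n7('bb'): parent n1 fail=0; on 'b' 0 → fail=1;  out ∅∪∅=∅
  n12('cb'): parent n11 fail=0; on 'b' 0 → fail=1;  out ∅∪∅=∅
  n3('baa'): parent n2 fail=0; on 'a' 0 → fail=0;  out ∅∪∅=∅
  n8('bbc'): parent n7 fail=1; on 'c' 1→0 → fail=11;  out {3}∪∅={3}
  n13('cbb'): parent n12 fail=1; on 'b' 1 → fail=7;  out ∅∪∅=∅
  n4('baab'): parent n3 fail=0; on 'b' 0 → fail=1;  out ∅∪∅=∅
  n9('bbca'): parent n8 fail=11; on 'a' 11→0 → fail=0;  out ∅∪∅=∅
  n14('cbbc'): parent n13 fail=7; on 'c' 7 → fail=8;  out {2}∪{3}={2,3}
  n5('baaba'): parent n4 fail=1; on 'a' 1 → fail=2;  out ∅∪∅=∅
  n10('bbcaa'): parent n9 fail=0; on 'a' 0 → fail=0;  out {1}∪∅={1}
  n6('baabab'): parent n5 fail=2; on 'b' 2→0 → fail=1;  out {0}∪∅={0}

Scan:
pos 0 'b': at 1
pos 1 'b': at 7
pos 2 'c': at 8  emit P3@[0:2]
pos 3 'b': at 12 (fail-walked)
pos 4 'b': at 13
pos 5 'b': at 7 (fail-walked)
pos 6 'b': at 7 (fail-walked)
pos 7 'c': at 8  emit P3@[5:7]
pos 8 'a': at 9
pos 9 'a': at 10  emit P1@[5:9]
pos 10 'b': at 1 (fail-walked)
pos 11 'c': at 11 (fail-walked)
pos 12 'c': at 11 (fail-walked)
pos 13 'a': at 0 (fail-walked)
pos 14 'b': at 1
pos 15 'b': at 7
pos 16 'c': at 8  emit P3@[14:16]
pos 17 'a': at 9
pos 18 'a': at 10  emit P1@[14:18]
pos 19 'b': at 1 (fail-walked)
pos 20 'a': at 2
pos 21 'a': at 3
pos 22 'b': at 4
pos 23 'a': at 5
pos 24 'b': at 6  emit P0@[19:24]
pos 25 'b': at 7 (fail-walked)
pos 26 'b': at 7 (fail-walked)
pos 27 'c': at 8  emit P3@[25:27]
pos 28 'a': at 9
pos 29 'a': at 10  emit P1@[25:29]
pos 30 'b': at 1 (fail-walked)
pos 31 'a': at 2
pos 32 'a': at 3
pos 33 'b': at 4
pos 34 'a': at 5
pos 35 'b': at 6  emit P0@[30:35]
pos 36 'a': at 2 (fail-walked)
pos 37 'b': at 1 (fail-walked)
pos 38 'b': at 7
pos 39 'c': at 8  emit P3@[37:39]
pos 40 'b': at 12 (fail-walked)
pos 41 'b': at 13
pos 42 'c': at 14  emit P2@[39:42],P3@[40:42]
pos 43 'a': at 9 (fail-walked)
pos 44 'a': at 10  emit P1@[40:44]
pos 45 'b': at 1 (fail-walked)
pos 46 'a': at 2

Matches: [[2,3],[7,3],[9,1],[16,3],[18,1],[24,0],[27,3],[29,1],[35,0],[39,3],[42,2],[42,3],[44,1]]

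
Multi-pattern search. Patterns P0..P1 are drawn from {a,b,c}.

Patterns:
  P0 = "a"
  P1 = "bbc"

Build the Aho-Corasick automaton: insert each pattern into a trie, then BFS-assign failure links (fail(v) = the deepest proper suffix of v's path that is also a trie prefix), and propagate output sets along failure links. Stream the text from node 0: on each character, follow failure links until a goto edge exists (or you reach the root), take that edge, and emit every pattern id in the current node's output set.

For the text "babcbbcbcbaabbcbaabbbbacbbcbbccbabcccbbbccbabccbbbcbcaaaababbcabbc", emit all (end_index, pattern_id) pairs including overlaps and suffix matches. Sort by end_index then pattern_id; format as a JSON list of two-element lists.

Build:
Trie nodes:
  n0 'ε': a→1 b→2
  n1 'a': ·  [P0 ends]
  n2 'b': b→3
  n3 'bb': c→4
  n4 'bbc': ·  [P1 ends]

Failure links (BFS by depth):
  fail(1) 'a': from fail(0)=0 chase 'a': 0 ⇒ 0;  out={0}∪out(0)={0}
  fail(2) 'b': from fail(0)=0 chase 'b': 0 ⇒ 0;  out=∅∪out(0)=∅
  fail(3) 'bb': from fail(2)=0 chase 'b': 0 ⇒ 2;  out=∅∪out(2)=∅
  fail(4) 'bbc': from fail(3)=2 chase 'c': 2→0 ⇒ 0;  out={1}∪out(0)={1}

Text stream:
pos 0 'b': at 2
pos 1 'a': at 1 ·f  emit P0@[1:1]
pos 2 'b': at 2 ·f
pos 3 'c': at 0 ·f
pos 4 'b': at 2
pos 5 'b': at 3
pos 6 'c': at 4  emit P1@[4:6]
pos 7 'b': at 2 ·f
pos 8 'c': at 0 ·f
pos 9 'b': at 2
pos 10 'a': at 1 ·f  emit P0@[10:10]
pos 11 'a': at 1 ·f  emit P0@[11:11]
pos 12 'b': at 2 ·f
pos 13 'b': at 3
pos 14 'c': at 4  emit P1@[12:14]
pos 15 'b': at 2 ·f
pos 16 'a': at 1 ·f  emit P0@[16:16]
pos 17 'a': at 1 ·f  emit P0@[17:17]
pos 18 'b': at 2 ·f
pos 19 'b': at 3
pos 20 'b': at 3 ·f
pos 21 'b': at 3 ·f
pos 22 'a': at 1 ·f  emit P0@[22:22]
pos 23 'c': at 0 ·f
pos 24 'b': at 2
pos 25 'b': at 3
pos 26 'c': at 4  emit P1@[24:26]
pos 27 'b': at 2 ·f
pos 28 'b': at 3
pos 29 'c': at 4  emit P1@[27:29]
pos 30 'c': at 0 ·f
pos 31 'b': at 2
pos 32 'a': at 1 ·f  emit P0@[32:32]
pos 33 'b': at 2 ·f
pos 34 'c': at 0 ·f
pos 35 'c': at 0
pos 36 'c': at 0
pos 37 'b': at 2
pos 38 'b': at 3
pos 39 'b': at 3 ·f
pos 40 'c': at 4  emit P1@[38:40]
pos 41 'c': at 0 ·f
pos 42 'b': at 2
pos 43 'a': at 1 ·f  emit P0@[43:43]
pos 44 'b': at 2 ·f
pos 45 'c': at 0 ·f
pos 46 'c': at 0
pos 47 'b': at 2
pos 48 'b': at 3
pos 49 'b': at 3 ·f
pos 50 'c': at 4  emit P1@[48:50]
pos 51 'b': at 2 ·f
pos 52 'c': at 0 ·f
pos 53 'a': at 1  emit P0@[53:53]
pos 54 'a': at 1 ·f  emit P0@[54:54]
pos 55 'a': at 1 ·f  emit P0@[55:55]
pos 56 'a': at 1 ·f  emit P0@[56:56]
pos 57 'b': at 2 ·f
pos 58 'a': at 1 ·f  emit P0@[58:58]
pos 59 'b': at 2 ·f
pos 60 'b': at 3
pos 61 'c': at 4  emit P1@[59:61]
pos 62 'a': at 1 ·f  emit P0@[62:62]
pos 63 'b': at 2 ·f
pos 64 'b': at 3
pos 65 'c': at 4  emit P1@[63:65]

All matches (sorted): [[1,0],[6,1],[10,0],[11,0],[14,1],[16,0],[17,0],[22,0],[26,1],[29,1],[32,0],[40,1],[43,0],[50,1],[53,0],[54,0],[55,0],[56,0],[58,0],[61,1],[62,0],[65,1]]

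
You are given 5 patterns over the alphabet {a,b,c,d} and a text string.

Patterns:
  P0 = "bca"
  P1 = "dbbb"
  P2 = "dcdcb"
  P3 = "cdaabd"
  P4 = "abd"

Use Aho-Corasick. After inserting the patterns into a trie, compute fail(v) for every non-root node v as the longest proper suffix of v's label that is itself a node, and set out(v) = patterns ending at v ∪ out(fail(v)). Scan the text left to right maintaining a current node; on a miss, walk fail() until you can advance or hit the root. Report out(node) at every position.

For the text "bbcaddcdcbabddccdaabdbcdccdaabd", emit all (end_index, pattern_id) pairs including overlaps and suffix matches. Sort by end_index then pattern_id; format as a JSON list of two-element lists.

Construct AC machine:
Trie nodes:
  0='ε' goto a→18 b→1 c→12 d→4
  1='b' goto c→2
  2='bc' goto a→3
  3='bca' goto ·  [P0 ends]
  4='d' goto b→5 c→8
  5='db' goto b→6
  6='dbb' goto b→7
  7='dbbb' goto ·  [P1 ends]
  8='dc' goto d→9
  9='dcd' goto c→10
  10='dcdc' goto b→11
  11='dcdcb' goto ·  [P2 ends]
  12='c' goto d→13
  13='cd' goto a→14
  14='cda' goto a→15
  15='cdaa' goto b→16
  16='cdaab' goto d→17
  17='cdaabd' goto ·  [P3 ends]
  18='a' goto b→19
  19='ab' goto d→20
  20='abd' goto ·  [P4 ends]

BFS fail/out derivation:
  n1('b'): parent n0 fail=0; on 'b' 0 → fail=0;  out ∅∪∅=∅
  n4('d'): parent n0 fail=0; on 'd' 0 → fail=0;  out ∅∪∅=∅
  n12('c'): parent n0 fail=0; on 'c' 0 → fail=0;  out ∅∪∅=∅
  n18('a'): parent n0 fail=0; on 'a' 0 → fail=0;  out ∅∪∅=∅
  n2('bc'): parent n1 fail=0; on 'c' 0 → fail=12;  out ∅∪∅=∅
  n5('db'): parent n4 fail=0; on 'b' 0 → fail=1;  out ∅∪∅=∅
  n8('dc'): parent n4 fail=0; on 'c' 0 → fail=12;  out ∅∪∅=∅
  n13('cd'): parent n12 fail=0; on 'd' 0 → fail=4;  out ∅∪∅=∅
  n19('ab'): parent n18 fail=0; on 'b' 0 → fail=1;  out ∅∪∅=∅
  n3('bca'): parent n2 fail=12; on 'a' 12→0 → fail=18;  out {0}∪∅={0}
  n6('dbb'): parent n5 fail=1; on 'b' 1→0 → fail=1;  out ∅∪∅=∅
  n9('dcd'): parent n8 fail=12; on 'd' 12 → fail=13;  out ∅∪∅=∅
  n14('cda'): parent n13 fail=4; on 'a' 4→0 → fail=18;  out ∅∪∅=∅
  n20('abd'): parent n19 fail=1; on 'd' 1→0 → fail=4;  out {4}∪∅={4}
  n7('dbbb'): parent n6 fail=1; on 'b' 1→0 → fail=1;  out {1}∪∅={1}
  n10('dcdc'): parent n9 fail=13; on 'c' 13→4 → fail=8;  out ∅∪∅=∅
  n15('cdaa'): parent n14 fail=18; on 'a' 18→0 → fail=18;  out ∅∪∅=∅
  n11('dcdcb'): parent n10 fail=8; on 'b' 8→12→0 → fail=1;  out {2}∪∅={2}
  n16('cdaab'): parent n15 fail=18; on 'b' 18 → fail=19;  out ∅∪∅=∅
  n17('cdaabd'): parent n16 fail=19; on 'd' 19 → fail=20;  out {3}∪{4}={3,4}

Text stream:
i=0 'b': node 0→1
i=1 'b': node 1→1 ·f
i=2 'c': node 1→2
i=3 'a': node 2→3  → match P0@[1:3]
i=4 'd': node 3→4 ·f
i=5 'd': node 4→4 ·f
i=6 'c': node 4→8
i=7 'd': node 8→9
i=8 'c': node 9→10
i=9 'b': node 10→11  → match P2@[5:9]
i=10 'a': node 11→18 ·f
i=11 'b': node 18→19
i=12 'd': node 19→20  → match P4@[10:12]
i=13 'd': node 20→4 ·f
i=14 'c': node 4→8
i=15 'c': node 8→12 ·f
i=16 'd': node 12→13
i=17 'a': node 13→14
i=18 'a': node 14→15
i=19 'b': node 15→16
i=20 'd': node 16→17  → match P3@[15:20],P4@[18:20]
i=21 'b': node 17→5 ·f
i=22 'c': node 5→2 ·f
i=23 'd': node 2→13 ·f
i=24 'c': node 13→8 ·f
i=25 'c': node 8→12 ·f
i=26 'd': node 12→13
i=27 'a': node 13→14
i=28 'a': node 14→15
i=29 'b': node 15→16
i=30 'd': node 16→17  → match P3@[25:30],P4@[28:30]

Result: [[3,0],[9,2],[12,4],[20,3],[20,4],[30,3],[30,4]]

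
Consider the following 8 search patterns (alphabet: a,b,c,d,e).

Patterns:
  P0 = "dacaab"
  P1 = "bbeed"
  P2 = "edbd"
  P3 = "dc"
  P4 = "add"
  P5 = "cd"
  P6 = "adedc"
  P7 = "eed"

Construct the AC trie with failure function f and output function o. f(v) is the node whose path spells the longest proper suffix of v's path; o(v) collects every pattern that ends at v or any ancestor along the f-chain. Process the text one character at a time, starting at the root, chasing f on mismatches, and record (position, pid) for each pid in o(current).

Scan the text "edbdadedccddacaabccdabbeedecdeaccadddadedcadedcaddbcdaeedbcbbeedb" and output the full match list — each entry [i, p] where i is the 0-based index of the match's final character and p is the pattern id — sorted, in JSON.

Build:
Trie nodes:
  0='ε' goto a→17 b→7 c→20 d→1 e→12
  1='d' goto a→2 c→16
  2='da' goto c→3
  3='dac' goto a→4
  4='daca' goto a→5
  5='dacaa' goto b→6
  6='dacaab' goto ·  ←P0
  7='b' goto b→8
  8='bb' goto e→9
  9='bbe' goto e→10
  10='bbee' goto d→11
  11='bbeed' goto ·  ←P1
  12='e' goto d→13 e→25
  13='ed' goto b→14
  14='edb' goto d→15
  15='edbd' goto ·  ←P2
  16='dc' goto ·  ←P3
  17='a' goto d→18
  18='ad' goto d→19 e→22
  19='add' goto ·  ←P4
  20='c' goto d→21
  21='cd' goto ·  ←P5
  22='ade' goto d→23
  23='aded' goto c→24
  24='adedc' goto ·  ←P6
  25='ee' goto d→26
  26='eed' goto ·  ←P7

Failure links (BFS by depth):
  n1('d'): parent n0 fail=0; on 'd' 0 → fail=0;  out ∅∪∅=∅
  n7('b'): parent n0 fail=0; on 'b' 0 → fail=0;  out ∅∪∅=∅
  n12('e'): parent n0 fail=0; on 'e' 0 → fail=0;  out ∅∪∅=∅
  n17('a'): parent n0 fail=0; on 'a' 0 → fail=0;  out ∅∪∅=∅
  n20('c'): parent n0 fail=0; on 'c' 0 → fail=0;  out ∅∪∅=∅
  n2('da'): parent n1 fail=0; on 'a' 0 → fail=17;  out ∅∪∅=∅
  n8('bb'): parent n7 fail=0; on 'b' 0 → fail=7;  out ∅∪∅=∅
  n13('ed'): parent n12 fail=0; on 'd' 0 → fail=1;  out ∅∪∅=∅
  n16('dc'): parent n1 fail=0; on 'c' 0 → fail=20;  out {3}∪∅={3}
  n18('ad'): parent n17 fail=0; on 'd' 0 → fail=1;  out ∅∪∅=∅
  n21('cd'): parent n20 fail=0; on 'd' 0 → fail=1;  out {5}∪∅={5}
  n25('ee'): parent n12 fail=0; on 'e' 0 → fail=12;  out ∅∪∅=∅
  n3('dac'): parent n2 fail=17; on 'c' 17→0 → fail=20;  out ∅∪∅=∅
  n9('bbe'): parent n8 fail=7; on 'e' 7→0 → fail=12;  out ∅∪∅=∅
  n14('edb'): parent n13 fail=1; on 'b' 1→0 → fail=7;  out ∅∪∅=∅
  n19('add'): parent n18 fail=1; on 'd' 1→0 → fail=1;  out {4}∪∅={4}
  n22('ade'): parent n18 fail=1; on 'e' 1→0 → fail=12;  out ∅∪∅=∅
  n26('eed'): parent n25 fail=12; on 'd' 12 → fail=13;  out {7}∪∅={7}
  n4('daca'): parent n3 fail=20; on 'a' 20→0 → fail=17;  out ∅∪∅=∅
  n10('bbee'): parent n9 fail=12; on 'e' 12 → fail=25;  out ∅∪∅=∅
  n15('edbd'): parent n14 fail=7; on 'd' 7→0 → fail=1;  out {2}∪∅={2}
  n23('aded'): parent n22 fail=12; on 'd' 12 → fail=13;  out ∅∪∅=∅
  n5('dacaa'): parent n4 fail=17; on 'a' 17→0 → fail=17;  out ∅∪∅=∅
  n11('bbeed'): parent n10 fail=25; on 'd' 25 → fail=26;  out {1}∪{7}={1,7}
  n24('adedc'): parent n23 fail=13; on 'c' 13→1 → fail=16;  out {6}∪{3}={3,6}
  n6('dacaab'): parent n5 fail=17; on 'b' 17→0 → fail=7;  out {0}∪∅={0}

Scan:
pos 0 'e': at 12
pos 1 'd': at 13
pos 2 'b': at 14
pos 3 'd': at 15  → match P2@[0:3]
pos 4 'a': at 2 (via fail)
pos 5 'd': at 18 (via fail)
pos 6 'e': at 22
pos 7 'd': at 23
pos 8 'c': at 24  → match P3@[7:8],P6@[4:8]
pos 9 'c': at 20 (via fail)
pos 10 'd': at 21  → match P5@[9:10]
pos 11 'd': at 1 (via fail)
pos 12 'a': at 2
pos 13 'c': at 3
pos 14 'a': at 4
pos 15 'a': at 5
pos 16 'b': at 6  → match P0@[11:16]
pos 17 'c': at 20 (via fail)
pos 18 'c': at 20 (via fail)
pos 19 'd': at 21  → match P5@[18:19]
pos 20 'a': at 2 (via fail)
pos 21 'b': at 7 (via fail)
pos 22 'b': at 8
pos 23 'e': at 9
pos 24 'e': at 10
pos 25 'd': at 11  → match P1@[21:25],P7@[23:25]
pos 26 'e': at 12 (via fail)
pos 27 'c': at 20 (via fail)
pos 28 'd': at 21  → match P5@[27:28]
pos 29 'e': at 12 (via fail)
pos 30 'a': at 17 (via fail)
pos 31 'c': at 20 (via fail)
pos 32 'c': at 20 (via fail)
pos 33 'a': at 17 (via fail)
pos 34 'd': at 18
pos 35 'd': at 19  → match P4@[33:35]
pos 36 'd': at 1 (via fail)
pos 37 'a': at 2
pos 38 'd': at 18 (via fail)
pos 39 'e': at 22
pos 40 'd': at 23
pos 41 'c': at 24  → match P3@[40:41],P6@[37:41]
pos 42 'a': at 17 (via fail)
pos 43 'd': at 18
pos 44 'e': at 22
pos 45 'd': at 23
pos 46 'c': at 24  → match P3@[45:46],P6@[42:46]
pos 47 'a': at 17 (via fail)
pos 48 'd': at 18
pos 49 'd': at 19  → match P4@[47:49]
pos 50 'b': at 7 (via fail)
pos 51 'c': at 20 (via fail)
pos 52 'd': at 21  → match P5@[51:52]
pos 53 'a': at 2 (via fail)
pos 54 'e': at 12 (via fail)
pos 55 'e': at 25
pos 56 'd': at 26  → match P7@[54:56]
pos 57 'b': at 14 (via fail)
pos 58 'c': at 20 (via fail)
pos 59 'b': at 7 (via fail)
pos 60 'b': at 8
pos 61 'e': at 9
pos 62 'e': at 10
pos 63 'd': at 11  → match P1@[59:63],P7@[61:63]
pos 64 'b': at 14 (via fail)

Matches: [[3,2],[8,3],[8,6],[10,5],[16,0],[19,5],[25,1],[25,7],[28,5],[35,4],[41,3],[41,6],[46,3],[46,6],[49,4],[52,5],[56,7],[63,1],[63,7]]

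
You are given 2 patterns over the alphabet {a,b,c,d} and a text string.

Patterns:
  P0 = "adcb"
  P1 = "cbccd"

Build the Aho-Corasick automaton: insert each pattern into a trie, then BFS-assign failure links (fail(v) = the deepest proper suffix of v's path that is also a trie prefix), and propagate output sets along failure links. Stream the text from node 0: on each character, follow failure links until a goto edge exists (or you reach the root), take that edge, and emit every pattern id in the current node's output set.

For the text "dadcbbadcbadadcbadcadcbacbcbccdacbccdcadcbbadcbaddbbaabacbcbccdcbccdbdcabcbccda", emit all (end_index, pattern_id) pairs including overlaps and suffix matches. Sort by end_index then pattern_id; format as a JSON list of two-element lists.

Construct AC machine:
Trie (insert patterns):
  0='ε' goto a→1 c→5
  1='a' goto d→2
  2='ad' goto c→3
  3='adc' goto b→4
  4='adcb' goto ·  [P0 ends]
  5='c' goto b→6
  6='cb' goto c→7
  7='cbc' goto c→8
  8='cbcc' goto d→9
  9='cbccd' goto ·  [P1 ends]

Failure links (BFS by depth):
  n1('a'): parent n0 fail=0; on 'a' 0 → fail=0;  out ∅∪∅=∅
  n5('c'): parent n0 fail=0; on 'c' 0 → fail=0;  out ∅∪∅=∅
  n2('ad'): parent n1 fail=0; on 'd' 0 → fail=0;  out ∅∪∅=∅
  n6('cb'): parent n5 fail=0; on 'b' 0 → fail=0;  out ∅∪∅=∅
  n3('adc'): parent n2 fail=0; on 'c' 0 → fail=5;  out ∅∪∅=∅
  n7('cbc'): parent n6 fail=0; on 'c' 0 → fail=5;  out ∅∪∅=∅
  n4('adcb'): parent n3 fail=5; on 'b' 5 → fail=6;  out {0}∪∅={0}
  n8('cbcc'): parent n7 fail=5; on 'c' 5→0 → fail=5;  out ∅∪∅=∅
  n9('cbccd'): parent n8 fail=5; on 'd' 5→0 → fail=0;  out {1}∪∅={1}

Run:
pos 0 'd': at 0
pos 1 'a': at 1
pos 2 'd': at 2
pos 3 'c': at 3
pos 4 'b': at 4  emit P0@[1:4]
pos 5 'b': at 0 ·f
pos 6 'a': at 1
pos 7 'd': at 2
pos 8 'c': at 3
pos 9 'b': at 4  emit P0@[6:9]
pos 10 'a': at 1 ·f
pos 11 'd': at 2
pos 12 'a': at 1 ·f
pos 13 'd': at 2
pos 14 'c': at 3
pos 15 'b': at 4  emit P0@[12:15]
pos 16 'a': at 1 ·f
pos 17 'd': at 2
pos 18 'c': at 3
pos 19 'a': at 1 ·f
pos 20 'd': at 2
pos 21 'c': at 3
pos 22 'b': at 4  emit P0@[19:22]
pos 23 'a': at 1 ·f
pos 24 'c': at 5 ·f
pos 25 'b': at 6
pos 26 'c': at 7
pos 27 'b': at 6 ·f
pos 28 'c': at 7
pos 29 'c': at 8
pos 30 'd': at 9  emit P1@[26:30]
pos 31 'a': at 1 ·f
pos 32 'c': at 5 ·f
pos 33 'b': at 6
pos 34 'c': at 7
pos 35 'c': at 8
pos 36 'd': at 9  emit P1@[32:36]
pos 37 'c': at 5 ·f
pos 38 'a': at 1 ·f
pos 39 'd': at 2
pos 40 'c': at 3
pos 41 'b': at 4  emit P0@[38:41]
pos 42 'b': at 0 ·f
pos 43 'a': at 1
pos 44 'd': at 2
pos 45 'c': at 3
pos 46 'b': at 4  emit P0@[43:46]
pos 47 'a': at 1 ·f
pos 48 'd': at 2
pos 49 'd': at 0 ·f
pos 50 'b': at 0
pos 51 'b': at 0
pos 52 'a': at 1
pos 53 'a': at 1 ·f
pos 54 'b': at 0 ·f
pos 55 'a': at 1
pos 56 'c': at 5 ·f
pos 57 'b': at 6
pos 58 'c': at 7
pos 59 'b': at 6 ·f
pos 60 'c': at 7
pos 61 'c': at 8
pos 62 'd': at 9  emit P1@[58:62]
pos 63 'c': at 5 ·f
pos 64 'b': at 6
pos 65 'c': at 7
pos 66 'c': at 8
pos 67 'd': at 9  emit P1@[63:67]
pos 68 'b': at 0 ·f
pos 69 'd': at 0
pos 70 'c': at 5
pos 71 'a': at 1 ·f
pos 72 'b': at 0 ·f
pos 73 'c': at 5
pos 74 'b': at 6
pos 75 'c': at 7
pos 76 'c': at 8
pos 77 'd': at 9  emit P1@[73:77]
pos 78 'a': at 1 ·f

All matches (sorted): [[4,0],[9,0],[15,0],[22,0],[30,1],[36,1],[41,0],[46,0],[62,1],[67,1],[77,1]]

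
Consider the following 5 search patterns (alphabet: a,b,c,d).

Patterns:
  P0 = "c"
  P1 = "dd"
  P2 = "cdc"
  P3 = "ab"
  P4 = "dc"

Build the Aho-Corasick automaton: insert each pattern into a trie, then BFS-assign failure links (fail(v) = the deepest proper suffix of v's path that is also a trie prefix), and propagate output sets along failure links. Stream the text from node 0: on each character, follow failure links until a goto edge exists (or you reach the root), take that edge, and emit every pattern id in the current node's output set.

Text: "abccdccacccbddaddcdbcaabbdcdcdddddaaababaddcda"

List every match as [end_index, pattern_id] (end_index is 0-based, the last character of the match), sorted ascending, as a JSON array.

Construct AC machine:
Trie nodes:
  0='ε' goto a→6 c→1 d→2
  1='c' goto d→4  [P0 ends]
  2='d' goto c→8 d→3
  3='dd' goto ·  [P1 ends]
  4='cd' goto c→5
  5='cdc' goto ·  [P2 ends]
  6='a' goto b→7
  7='ab' goto ·  [P3 ends]
  8='dc' goto ·  [P4 ends]

BFS fail/out derivation:
  n1('c'): parent n0 fail=0; on 'c' 0 → fail=0;  out {0}∪∅={0}
  n2('d'): parent n0 fail=0; on 'd' 0 → fail=0;  out ∅∪∅=∅
  n6('a'): parent n0 fail=0; on 'a' 0 → fail=0;  out ∅∪∅=∅
  n3('dd'): parent n2 fail=0; on 'd' 0 → fail=2;  out {1}∪∅={1}
  n4('cd'): parent n1 fail=0; on 'd' 0 → fail=2;  out ∅∪∅=∅
  n7('ab'): parent n6 fail=0; on 'b' 0 → fail=0;  out {3}∪∅={3}
  n8('dc'): parent n2 fail=0; on 'c' 0 → fail=1;  out {4}∪{0}={0,4}
  n5('cdc'): parent n4 fail=2; on 'c' 2 → fail=8;  out {2}∪{0,4}={0,2,4}

Run:
pos 0 'a': at 6
pos 1 'b': at 7  ** P3@[0:1]
pos 2 'c': at 1 ·f  ** P0@[2:2]
pos 3 'c': at 1 ·f  ** P0@[3:3]
pos 4 'd': at 4
pos 5 'c': at 5  ** P0@[5:5],P2@[3:5],P4@[4:5]
pos 6 'c': at 1 ·f  ** P0@[6:6]
pos 7 'a': at 6 ·f
pos 8 'c': at 1 ·f  ** P0@[8:8]
pos 9 'c': at 1 ·f  ** P0@[9:9]
pos 10 'c': at 1 ·f  ** P0@[10:10]
pos 11 'b': at 0 ·f
pos 12 'd': at 2
pos 13 'd': at 3  ** P1@[12:13]
pos 14 'a': at 6 ·f
pos 15 'd': at 2 ·f
pos 16 'd': at 3  ** P1@[15:16]
pos 17 'c': at 8 ·f  ** P0@[17:17],P4@[16:17]
pos 18 'd': at 4 ·f
pos 19 'b': at 0 ·f
pos 20 'c': at 1  ** P0@[20:20]
pos 21 'a': at 6 ·f
pos 22 'a': at 6 ·f
pos 23 'b': at 7  ** P3@[22:23]
pos 24 'b': at 0 ·f
pos 25 'd': at 2
pos 26 'c': at 8  ** P0@[26:26],P4@[25:26]
pos 27 'd': at 4 ·f
pos 28 'c': at 5  ** P0@[28:28],P2@[26:28],P4@[27:28]
pos 29 'd': at 4 ·f
pos 30 'd': at 3 ·f  ** P1@[29:30]
pos 31 'd': at 3 ·f  ** P1@[30:31]
pos 32 'd': at 3 ·f  ** P1@[31:32]
pos 33 'd': at 3 ·f  ** P1@[32:33]
pos 34 'a': at 6 ·f
pos 35 'a': at 6 ·f
pos 36 'a': at 6 ·f
pos 37 'b': at 7  ** P3@[36:37]
pos 38 'a': at 6 ·f
pos 39 'b': at 7  ** P3@[38:39]
pos 40 'a': at 6 ·f
pos 41 'd': at 2 ·f
pos 42 'd': at 3  ** P1@[41:42]
pos 43 'c': at 8 ·f  ** P0@[43:43],P4@[42:43]
pos 44 'd': at 4 ·f
pos 45 'a': at 6 ·f

Matches: [[1,3],[2,0],[3,0],[5,0],[5,2],[5,4],[6,0],[8,0],[9,0],[10,0],[13,1],[16,1],[17,0],[17,4],[20,0],[23,3],[26,0],[26,4],[28,0],[28,2],[28,4],[30,1],[31,1],[32,1],[33,1],[37,3],[39,3],[42,1],[43,0],[43,4]]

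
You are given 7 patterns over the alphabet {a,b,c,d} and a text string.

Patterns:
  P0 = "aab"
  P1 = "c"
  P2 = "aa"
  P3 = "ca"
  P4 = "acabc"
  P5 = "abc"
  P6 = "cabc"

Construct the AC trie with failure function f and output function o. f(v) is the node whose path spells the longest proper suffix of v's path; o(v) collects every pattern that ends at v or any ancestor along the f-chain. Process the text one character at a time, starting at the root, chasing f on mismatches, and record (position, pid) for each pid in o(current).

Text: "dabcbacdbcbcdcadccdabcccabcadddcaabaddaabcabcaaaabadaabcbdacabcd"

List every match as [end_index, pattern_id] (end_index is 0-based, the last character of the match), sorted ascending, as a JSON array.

Build:
Trie nodes:
  0='ε' goto a→1 c→4
  1='a' goto a→2 b→10 c→6
  2='aa' goto b→3  ←P2
  3='aab' goto ·  ←P0
  4='c' goto a→5  ←P1
  5='ca' goto b→12  ←P3
  6='ac' goto a→7
  7='aca' goto b→8
  8='acab' goto c→9
  9='acabc' goto ·  ←P4
  10='ab' goto c→11
  11='abc' goto ·  ←P5
  12='cab' goto c→13
  13='cabc' goto ·  ←P6

BFS fail/out derivation:
  n1('a'): parent n0 fail=0; on 'a' 0 → fail=0;  out ∅∪∅=∅
  n4('c'): parent n0 fail=0; on 'c' 0 → fail=0;  out {1}∪∅={1}
  n2('aa'): parent n1 fail=0; on 'a' 0 → fail=1;  out {2}∪∅={2}
  n5('ca'): parent n4 fail=0; on 'a' 0 → fail=1;  out {3}∪∅={3}
  n6('ac'): parent n1 fail=0; on 'c' 0 → fail=4;  out ∅∪{1}={1}
  n10('ab'): parent n1 fail=0; on 'b' 0 → fail=0;  out ∅∪∅=∅
  n3('aab'): parent n2 fail=1; on 'b' 1 → fail=10;  out {0}∪∅={0}
  n7('aca'): parent n6 fail=4; on 'a' 4 → fail=5;  out ∅∪{3}={3}
  n11('abc'): parent n10 fail=0; on 'c' 0 → fail=4;  out {5}∪{1}={1,5}
  n12('cab'): parent n5 fail=1; on 'b' 1 → fail=10;  out ∅∪∅=∅
  n8('acab'): parent n7 fail=5; on 'b' 5 → fail=12;  out ∅∪∅=∅
  n13('cabc'): parent n12 fail=10; on 'c' 10 → fail=11;  out {6}∪{1,5}={1,5,6}
  n9('acabc'): parent n8 fail=12; on 'c' 12 → fail=13;  out {4}∪{1,5,6}={1,4,5,6}

Run:
i=0 'd': node 0→0
i=1 'a': node 0→1
i=2 'b': node 1→10
i=3 'c': node 10→11  → match P1@[3:3],P5@[1:3]
i=4 'b': node 11→0 (fail-walked)
i=5 'a': node 0→1
i=6 'c': node 1→6  → match P1@[6:6]
i=7 'd': node 6→0 (fail-walked)
i=8 'b': node 0→0
i=9 'c': node 0→4  → match P1@[9:9]
i=10 'b': node 4→0 (fail-walked)
i=11 'c': node 0→4  → match P1@[11:11]
i=12 'd': node 4→0 (fail-walked)
i=13 'c': node 0→4  → match P1@[13:13]
i=14 'a': node 4→5  → match P3@[13:14]
i=15 'd': node 5→0 (fail-walked)
i=16 'c': node 0→4  → match P1@[16:16]
i=17 'c': node 4→4 (fail-walked)  → match P1@[17:17]
i=18 'd': node 4→0 (fail-walked)
i=19 'a': node 0→1
i=20 'b': node 1→10
i=21 'c': node 10→11  → match P1@[21:21],P5@[19:21]
i=22 'c': node 11→4 (fail-walked)  → match P1@[22:22]
i=23 'c': node 4→4 (fail-walked)  → match P1@[23:23]
i=24 'a': node 4→5  → match P3@[23:24]
i=25 'b': node 5→12
i=26 'c': node 12→13  → match P1@[26:26],P5@[24:26],P6@[23:26]
i=27 'a': node 13→5 (fail-walked)  → match P3@[26:27]
i=28 'd': node 5→0 (fail-walked)
i=29 'd': node 0→0
i=30 'd': node 0→0
i=31 'c': node 0→4  → match P1@[31:31]
i=32 'a': node 4→5  → match P3@[31:32]
i=33 'a': node 5→2 (fail-walked)  → match P2@[32:33]
i=34 'b': node 2→3  → match P0@[32:34]
i=35 'a': node 3→1 (fail-walked)
i=36 'd': node 1→0 (fail-walked)
i=37 'd': node 0→0
i=38 'a': node 0→1
i=39 'a': node 1→2  → match P2@[38:39]
i=40 'b': node 2→3  → match P0@[38:40]
i=41 'c': node 3→11 (fail-walked)  → match P1@[41:41],P5@[39:41]
i=42 'a': node 11→5 (fail-walked)  → match P3@[41:42]
i=43 'b': node 5→12
i=44 'c': node 12→13  → match P1@[44:44],P5@[42:44],P6@[41:44]
i=45 'a': node 13→5 (fail-walked)  → match P3@[44:45]
i=46 'a': node 5→2 (fail-walked)  → match P2@[45:46]
i=47 'a': node 2→2 (fail-walked)  → match P2@[46:47]
i=48 'a': node 2→2 (fail-walked)  → match P2@[47:48]
i=49 'b': node 2→3  → match P0@[47:49]
i=50 'a': node 3→1 (fail-walked)
i=51 'd': node 1→0 (fail-walked)
i=52 'a': node 0→1
i=53 'a': node 1→2  → match P2@[52:53]
i=54 'b': node 2→3  → match P0@[52:54]
i=55 'c': node 3→11 (fail-walked)  → match P1@[55:55],P5@[53:55]
i=56 'b': node 11→0 (fail-walked)
i=57 'd': node 0→0
i=58 'a': node 0→1
i=59 'c': node 1→6  → match P1@[59:59]
i=60 'a': node 6→7  → match P3@[59:60]
i=61 'b': node 7→8
i=62 'c': node 8→9  → match P1@[62:62],P4@[58:62],P5@[60:62],P6@[59:62]
i=63 'd': node 9→0 (fail-walked)

Result: [[3,1],[3,5],[6,1],[9,1],[11,1],[13,1],[14,3],[16,1],[17,1],[21,1],[21,5],[22,1],[23,1],[24,3],[26,1],[26,5],[26,6],[27,3],[31,1],[32,3],[33,2],[34,0],[39,2],[40,0],[41,1],[41,5],[42,3],[44,1],[44,5],[44,6],[45,3],[46,2],[47,2],[48,2],[49,0],[53,2],[54,0],[55,1],[55,5],[59,1],[60,3],[62,1],[62,4],[62,5],[62,6]]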